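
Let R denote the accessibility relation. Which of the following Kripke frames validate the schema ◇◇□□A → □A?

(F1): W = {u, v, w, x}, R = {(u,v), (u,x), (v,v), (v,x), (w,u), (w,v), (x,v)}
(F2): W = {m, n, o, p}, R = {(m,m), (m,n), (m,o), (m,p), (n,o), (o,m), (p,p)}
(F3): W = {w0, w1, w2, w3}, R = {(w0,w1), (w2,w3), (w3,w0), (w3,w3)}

The schema corresponds to a generalized confluence (Geach) condition: ∀x ∀y ∀z ((xR²y ∧ xRz) → ∃w (yR²w ∧ z = w)).
(F1): fails — wR²v, wRu but no t with vR²t and u=t.
(F2): fails — mR²n, mRn but no w with nR²w and n=w.
(F3): fails — w2R²w0, w2Rw3 but no w with w0R²w and w3=w.

none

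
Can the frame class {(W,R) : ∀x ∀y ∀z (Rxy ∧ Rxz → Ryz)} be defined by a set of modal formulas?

Yes, by ◇q → □◇q

This is a Sahlqvist condition; the 5 axiom ◇q → □◇q defines it.
Suppose ◇q→□◇q is valid. Take Rxy, Rxz and set V(q)={y}. Then ◇q at x, so □◇q at x, so ◇q at z, so some w with Rzw has q; w=y, i.e. Rzy. By symmetry of the argument, Ryz.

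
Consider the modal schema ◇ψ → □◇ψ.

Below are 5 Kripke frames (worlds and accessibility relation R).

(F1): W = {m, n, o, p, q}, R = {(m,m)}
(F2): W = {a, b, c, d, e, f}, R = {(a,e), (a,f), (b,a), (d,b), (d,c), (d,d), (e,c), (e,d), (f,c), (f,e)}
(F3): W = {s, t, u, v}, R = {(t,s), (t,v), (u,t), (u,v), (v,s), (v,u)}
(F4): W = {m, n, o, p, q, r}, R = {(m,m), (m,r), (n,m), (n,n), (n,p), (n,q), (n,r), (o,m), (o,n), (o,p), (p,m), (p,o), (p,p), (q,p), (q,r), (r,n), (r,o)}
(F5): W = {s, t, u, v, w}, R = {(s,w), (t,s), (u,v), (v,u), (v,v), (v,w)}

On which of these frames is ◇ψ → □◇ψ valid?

Frame correspondent (Sahlqvist): ∀x ∀y ∀z (Rxy ∧ Rxz → Ryz) — i.e. the Euclidean property.
(F1): condition met.
(F2): fails — Rae and Rae but not Ree.
(F3): fails — Rtv and Rtv but not Rvv.
(F4): fails — Rmr and Rmr but not Rrr.
(F5): fails — Rsw and Rsw but not Rww.
Valid on: (F1).

(F1)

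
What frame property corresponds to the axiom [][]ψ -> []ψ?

density

This is the C4 axiom.
It corresponds to density: forall x forall y (Rxy -> exists z (Rxz & Rzy)).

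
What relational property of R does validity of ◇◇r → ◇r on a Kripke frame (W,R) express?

transitivity

This is frame-equivalent to □r → □□r (substitute ¬r for r and contrapose).
Suppose □r→□□r is valid. Take Rxy, Ryz and set V(r)={w : Rxw}. Then □r at x, so □□r at x, so □r at y, so r at z, i.e. Rxz.
Conversely, on a frame with transitivity the schema holds at every world under every valuation.
So the correspondent is transitivity.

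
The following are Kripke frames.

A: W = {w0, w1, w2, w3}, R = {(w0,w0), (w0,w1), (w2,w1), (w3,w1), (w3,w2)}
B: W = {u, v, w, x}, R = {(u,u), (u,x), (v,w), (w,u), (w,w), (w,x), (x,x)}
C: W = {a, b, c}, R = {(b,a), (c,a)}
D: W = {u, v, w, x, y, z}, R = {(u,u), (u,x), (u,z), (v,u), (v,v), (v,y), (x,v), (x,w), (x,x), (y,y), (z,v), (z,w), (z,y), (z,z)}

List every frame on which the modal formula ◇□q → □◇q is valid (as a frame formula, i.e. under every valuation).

The schema corresponds to convergence: ∀x ∀y ∀z (Rxy ∧ Rxz → ∃w (Ryw ∧ Rzw)).
A: fails — Rw0w1 and Rw0w1 but w1 and w1 have no common successor.
B: satisfies the condition.
C: fails — Rba and Rba but a and a have no common successor.
D: fails — Rvu and Rvy but u and y have no common successor.

B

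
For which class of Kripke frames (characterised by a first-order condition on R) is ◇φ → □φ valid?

Suppose ◇φ→□φ is valid. Take Rxy, Rxz and set V(φ)={y}. Then ◇φ at x, so □φ at x, so φ at z, i.e. z=y.
The converse is a direct semantic check.
Frame condition: ∀x ∀y ∀z (Rxy ∧ Rxz → y = z).

partial functionality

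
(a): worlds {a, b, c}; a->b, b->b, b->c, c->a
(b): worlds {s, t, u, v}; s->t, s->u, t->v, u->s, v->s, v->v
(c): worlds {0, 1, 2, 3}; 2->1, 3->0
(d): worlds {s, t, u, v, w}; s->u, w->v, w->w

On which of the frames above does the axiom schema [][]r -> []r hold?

none

Frame correspondent (Sahlqvist): forall x forall y (Rxy -> exists z (Rxz & Rzy)) — i.e. density.
(a): fails — Rca but no z with Rcz and Rza.
(b): fails — Rus but no z with Ruz and Rzs.
(c): fails — R21 but no z with R2z and Rz1.
(d): fails — Rsu but no z with Rsz and Rzu.
Valid on no frame.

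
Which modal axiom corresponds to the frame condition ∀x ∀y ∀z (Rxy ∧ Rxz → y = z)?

◇s → □s

A defining formula is ◇s → □s (the CD axiom).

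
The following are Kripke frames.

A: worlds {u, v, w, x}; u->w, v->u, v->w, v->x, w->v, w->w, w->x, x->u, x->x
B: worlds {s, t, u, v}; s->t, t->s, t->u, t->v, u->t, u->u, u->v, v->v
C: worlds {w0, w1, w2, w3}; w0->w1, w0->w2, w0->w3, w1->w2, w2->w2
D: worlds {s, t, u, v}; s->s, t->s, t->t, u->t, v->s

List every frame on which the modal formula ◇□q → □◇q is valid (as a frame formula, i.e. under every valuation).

The schema corresponds to convergence: ∀x ∀y ∀z (Rxy ∧ Rxz → ∃w (Ryw ∧ Rzw)).
A: fails — Rvu and Rvx but u and x have no common successor.
B: fails — Rtv and Rts but v and s have no common successor.
C: fails — Rw0w1 and Rw0w3 but w1 and w3 have no common successor.
D: holds.
Valid on: D.

D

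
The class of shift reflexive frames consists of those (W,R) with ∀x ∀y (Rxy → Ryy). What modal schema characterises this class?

A defining formula is □(□q → q) (the T□ axiom).

□(□q → q)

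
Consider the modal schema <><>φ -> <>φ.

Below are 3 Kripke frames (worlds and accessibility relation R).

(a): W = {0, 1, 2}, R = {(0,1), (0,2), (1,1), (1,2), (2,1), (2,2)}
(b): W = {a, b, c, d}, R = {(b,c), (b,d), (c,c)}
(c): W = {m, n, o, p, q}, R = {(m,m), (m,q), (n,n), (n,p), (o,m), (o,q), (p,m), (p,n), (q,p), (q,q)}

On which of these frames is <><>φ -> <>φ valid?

(a), (b)

Frame correspondent (Sahlqvist): forall x forall y forall z (Rxy & Ryz -> Rxz) — i.e. transitivity.
(a): condition met.
(b): condition met.
(c): fails — Rpm and Rmq but not Rpq.
Valid on: (a), (b).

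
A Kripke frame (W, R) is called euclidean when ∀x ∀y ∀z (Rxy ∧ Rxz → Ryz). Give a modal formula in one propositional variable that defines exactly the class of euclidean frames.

◇s → □◇s

A defining formula is ◇s → □◇s (the 5 axiom).
Suppose ◇s→□◇s is valid. Take Rxy, Rxz and set V(s)={y}. Then ◇s at x, so □◇s at x, so ◇s at z, so some w with Rzw has s; w=y, i.e. Rzy. By symmetry of the argument, Ryz.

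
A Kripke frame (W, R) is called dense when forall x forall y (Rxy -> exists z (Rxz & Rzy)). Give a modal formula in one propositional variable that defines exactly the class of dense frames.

□□p → □p

The condition is density. The C4 schema □□p → □p defines it.
Suppose □□p→□p is valid. Take Rxy and set V(p)={w : xR²w}. Then □□p at x, so □p at x, so p at y, i.e. ∃z(Rxz∧Rzy).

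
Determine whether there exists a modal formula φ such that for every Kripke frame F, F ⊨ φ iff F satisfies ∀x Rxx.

Definable; □r → r defines it

Yes: it is reflexivity, defined by the T schema □r → r.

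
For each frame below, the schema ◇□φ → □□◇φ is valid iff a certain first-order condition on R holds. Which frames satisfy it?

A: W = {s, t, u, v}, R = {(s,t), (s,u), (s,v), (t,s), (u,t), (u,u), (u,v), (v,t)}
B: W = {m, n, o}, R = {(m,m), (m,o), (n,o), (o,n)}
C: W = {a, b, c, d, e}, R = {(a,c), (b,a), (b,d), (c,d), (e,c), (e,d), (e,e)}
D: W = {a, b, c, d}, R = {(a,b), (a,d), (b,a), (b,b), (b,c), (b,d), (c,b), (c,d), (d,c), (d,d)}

D

The schema corresponds to a generalized confluence (Geach) condition: ∀x ∀y ∀z ((xRy ∧ xR²z) → ∃w (yRw ∧ zRw)).
A: fails — sRt, sR²s but no w with tRw and sRw.
B: fails — mRm, mR²o but no w with mRw and oRw.
C: fails — aRc, aR²d but no w with cRw and dRw.
D: condition met.
Valid on: D.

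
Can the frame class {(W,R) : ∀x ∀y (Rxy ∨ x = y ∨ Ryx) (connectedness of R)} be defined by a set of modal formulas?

Any modally definable frame class is closed under disjoint unions.
Take 4 disjoint single-world reflexive frames: each is trivially connected, but their disjoint union has 4 worlds with no edge between distinct components, so it is not connected.
So the class is not modally definable.

No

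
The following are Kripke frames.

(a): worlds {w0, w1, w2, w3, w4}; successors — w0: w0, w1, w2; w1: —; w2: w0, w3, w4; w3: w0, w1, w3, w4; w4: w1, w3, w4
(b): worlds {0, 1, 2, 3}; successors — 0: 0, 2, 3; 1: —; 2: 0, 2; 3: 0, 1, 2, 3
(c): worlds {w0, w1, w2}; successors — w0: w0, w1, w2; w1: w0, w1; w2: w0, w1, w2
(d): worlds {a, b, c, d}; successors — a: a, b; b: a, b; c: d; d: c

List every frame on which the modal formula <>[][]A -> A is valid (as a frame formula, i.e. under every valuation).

(c)

Frame correspondent (Sahlqvist): forall x forall y (xRy -> exists w (y R^2 w & x = w)) — i.e. a generalized confluence (Geach) condition.
(a): fails — w0Rw1 but no w with w1R²w and w0=w.
(b): fails — 3R1 but no w with 1R²w and 3=w.
(c): ✓.
(d): fails — cRd but no w with dR²w and c=w.
Valid on: (c).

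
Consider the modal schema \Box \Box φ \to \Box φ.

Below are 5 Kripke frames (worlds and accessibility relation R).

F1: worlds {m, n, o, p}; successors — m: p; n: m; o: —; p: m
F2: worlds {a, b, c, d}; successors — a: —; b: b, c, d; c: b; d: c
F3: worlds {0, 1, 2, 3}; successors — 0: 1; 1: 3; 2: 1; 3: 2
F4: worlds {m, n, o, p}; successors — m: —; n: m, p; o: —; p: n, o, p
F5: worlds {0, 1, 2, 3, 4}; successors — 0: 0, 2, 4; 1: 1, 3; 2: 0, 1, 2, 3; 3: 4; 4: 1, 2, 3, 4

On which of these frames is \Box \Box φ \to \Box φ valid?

F5

This is the axiom for density; its first-order frame correspondent is \forall x \forall y (Rxy \to \exists z (Rxz \wedge Rzy)).
F1: fails — Rnm but no z with Rnz and Rzm.
F2: fails — Rdc but no z with Rdz and Rzc.
F3: fails — R01 but no z with R0z and Rz1.
F4: fails — Rnm but no z with Rnz and Rzm.
F5: ✓.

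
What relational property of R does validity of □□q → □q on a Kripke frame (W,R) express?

density

Suppose □□q→□q is valid. Take Rxy and set V(q)={w : xR²w}. Then □□q at x, so □q at x, so q at y, i.e. ∃z(Rxz∧Rzy).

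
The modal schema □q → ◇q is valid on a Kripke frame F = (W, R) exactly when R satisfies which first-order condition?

This schema is the D axiom.
It corresponds to seriality: ∀x ∃y Rxy.

seriality: ∀x ∃y Rxy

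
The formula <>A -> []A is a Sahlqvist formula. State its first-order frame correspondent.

partial functionality

Suppose ◇A→□A is valid. Take Rxy, Rxz and set V(A)={y}. Then ◇A at x, so □A at x, so A at z, i.e. z=y.
Conversely, any frame satisfying forall x forall y forall z (Rxy & Rxz -> y = z) validates the schema.
Frame condition: forall x forall y forall z (Rxy & Rxz -> y = z).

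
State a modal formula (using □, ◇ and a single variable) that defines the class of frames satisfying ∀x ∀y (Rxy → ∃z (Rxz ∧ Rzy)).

□□p → □p

A defining formula is □□p → □p (the C4 axiom).
Suppose □□p→□p is valid. Take Rxy and set V(p)={w : xR²w}. Then □□p at x, so □p at x, so p at y, i.e. ∃z(Rxz∧Rzy).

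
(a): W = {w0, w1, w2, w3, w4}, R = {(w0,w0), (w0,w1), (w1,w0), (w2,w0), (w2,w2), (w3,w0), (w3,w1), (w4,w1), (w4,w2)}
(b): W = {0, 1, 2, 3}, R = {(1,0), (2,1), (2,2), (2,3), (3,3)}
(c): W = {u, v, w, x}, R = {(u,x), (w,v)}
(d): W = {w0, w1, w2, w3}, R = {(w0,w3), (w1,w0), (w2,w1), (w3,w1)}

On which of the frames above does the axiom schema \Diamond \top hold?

(a), (d)

Frame correspondent (Sahlqvist): \forall x \exists y Rxy — i.e. seriality.
(a): condition met.
(b): fails — world 0 has no successor.
(c): fails — world v has no successor.
(d): condition met.
Valid on: (a), (d).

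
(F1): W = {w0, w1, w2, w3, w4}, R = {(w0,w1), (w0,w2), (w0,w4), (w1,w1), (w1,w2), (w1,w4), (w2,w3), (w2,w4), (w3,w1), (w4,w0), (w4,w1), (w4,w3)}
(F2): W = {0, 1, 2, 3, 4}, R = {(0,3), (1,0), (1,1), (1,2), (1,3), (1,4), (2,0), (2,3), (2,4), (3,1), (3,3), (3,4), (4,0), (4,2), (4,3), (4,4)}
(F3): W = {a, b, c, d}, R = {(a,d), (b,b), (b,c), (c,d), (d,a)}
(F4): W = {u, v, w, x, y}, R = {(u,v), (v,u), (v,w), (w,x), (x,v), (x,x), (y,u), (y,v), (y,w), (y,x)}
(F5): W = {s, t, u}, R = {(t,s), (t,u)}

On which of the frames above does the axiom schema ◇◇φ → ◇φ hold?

(F5)

Frame correspondent (Sahlqvist): ∀x ∀y ∀z (Rxy ∧ Ryz → Rxz) — i.e. transitivity.
(F1): fails — Rw1w2 and Rw2w3 but not Rw1w3.
(F2): fails — R34 and R40 but not R30.
(F3): fails — Rbc and Rcd but not Rbd.
(F4): fails — Ruv and Rvw but not Ruw.
(F5): ✓.
Valid on: (F5).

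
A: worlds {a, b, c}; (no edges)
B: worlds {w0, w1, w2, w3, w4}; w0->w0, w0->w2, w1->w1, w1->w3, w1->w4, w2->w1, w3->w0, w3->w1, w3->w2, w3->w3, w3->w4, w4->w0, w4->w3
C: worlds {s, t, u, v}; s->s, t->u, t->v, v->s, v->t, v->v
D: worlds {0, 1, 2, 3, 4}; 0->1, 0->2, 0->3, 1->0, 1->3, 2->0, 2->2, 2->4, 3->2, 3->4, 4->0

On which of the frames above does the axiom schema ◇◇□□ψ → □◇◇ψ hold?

A, B, D

Frame correspondent (Sahlqvist): ∀x ∀y ∀z ((xR²y ∧ xRz) → ∃w (yR²w ∧ zR²w)) — i.e. a generalized confluence (Geach) condition.
A: holds.
B: holds.
C: fails — tR²s, tRu but no w with sR²w and uR²w.
D: holds.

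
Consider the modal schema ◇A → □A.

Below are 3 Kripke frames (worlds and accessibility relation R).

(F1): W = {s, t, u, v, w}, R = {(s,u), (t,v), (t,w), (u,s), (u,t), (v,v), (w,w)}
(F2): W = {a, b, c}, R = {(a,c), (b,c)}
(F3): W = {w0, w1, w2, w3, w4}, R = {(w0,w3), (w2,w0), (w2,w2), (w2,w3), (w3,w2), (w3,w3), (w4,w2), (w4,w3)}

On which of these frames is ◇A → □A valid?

Frame correspondent (Sahlqvist): ∀x ∀y ∀z (Rxy ∧ Rxz → y = z) — i.e. partial functionality.
(F1): fails — t sees both v and w.
(F2): satisfies the condition.
(F3): fails — w2 sees both w0 and w2.

(F2)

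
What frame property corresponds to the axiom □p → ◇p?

Suppose □p→◇p is valid. At any x set V(p)=W. Then □p at x, so ◇p at x, so x has a successor.
Conversely, any frame satisfying ∀x ∃y Rxy validates the schema.
So the correspondent is seriality.

seriality: ∀x ∃y Rxy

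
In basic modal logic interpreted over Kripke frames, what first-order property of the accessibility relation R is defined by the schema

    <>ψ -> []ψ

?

Suppose ◇ψ→□ψ is valid. Take Rxy, Rxz and set V(ψ)={y}. Then ◇ψ at x, so □ψ at x, so ψ at z, i.e. z=y.
Conversely, any frame satisfying forall x forall y forall z (Rxy & Rxz -> y = z) validates the schema.
Frame condition: forall x forall y forall z (Rxy & Rxz -> y = z).

partial functionality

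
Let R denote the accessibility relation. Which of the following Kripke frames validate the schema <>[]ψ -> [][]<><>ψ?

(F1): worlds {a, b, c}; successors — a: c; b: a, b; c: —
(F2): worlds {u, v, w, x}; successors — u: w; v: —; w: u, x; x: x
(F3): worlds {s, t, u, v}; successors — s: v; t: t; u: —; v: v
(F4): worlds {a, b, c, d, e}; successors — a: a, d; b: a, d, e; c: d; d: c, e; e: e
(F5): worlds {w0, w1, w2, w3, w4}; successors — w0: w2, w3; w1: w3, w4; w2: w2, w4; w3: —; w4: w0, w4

The schema corresponds to a generalized confluence (Geach) condition: forall x forall y forall z ((xRy & x R^2 z) -> exists w (yRw & z R^2 w)).
(F1): fails — bRa, bR²a but no w with aRw and aR²w.
(F2): fails — wRu, wR²x but no t with uRt and xR²t.
(F3): ✓.
(F4): fails — aRa, aR²c but no w with aRw and cR²w.
(F5): fails — w0Rw3, w0R²w2 but no w with w3Rw and w2R²w.

(F3)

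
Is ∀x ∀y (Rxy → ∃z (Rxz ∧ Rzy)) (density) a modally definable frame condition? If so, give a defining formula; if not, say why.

This is a Sahlqvist condition; the C4 axiom □□q → □q defines it.
Suppose □□q→□q is valid. Take Rxy and set V(q)={w : xR²w}. Then □□q at x, so □q at x, so q at y, i.e. ∃z(Rxz∧Rzy).

Yes — defined by □□q → □q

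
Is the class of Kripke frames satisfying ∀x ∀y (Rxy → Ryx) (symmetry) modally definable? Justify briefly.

The condition is symmetry. A defining modal formula is p → □◇p.

Yes — defined by p → □◇p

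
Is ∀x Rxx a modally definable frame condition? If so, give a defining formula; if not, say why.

Yes — defined by □r → r

Yes: it is reflexivity, defined by the T schema □r → r.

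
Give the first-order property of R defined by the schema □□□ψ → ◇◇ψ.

This is a Sahlqvist (Geach-type) schema ◇^0□^3ψ → □^0◇^2ψ.
First-order correspondent: ∀x ∃w (xR³w ∧ xR²w).

∀x ∃w (xR³w ∧ xR²w)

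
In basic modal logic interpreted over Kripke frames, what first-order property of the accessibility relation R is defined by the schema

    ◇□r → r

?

This is a form of the B axiom.
It corresponds to symmetry: ∀x ∀y (Rxy → Ryx).

symmetry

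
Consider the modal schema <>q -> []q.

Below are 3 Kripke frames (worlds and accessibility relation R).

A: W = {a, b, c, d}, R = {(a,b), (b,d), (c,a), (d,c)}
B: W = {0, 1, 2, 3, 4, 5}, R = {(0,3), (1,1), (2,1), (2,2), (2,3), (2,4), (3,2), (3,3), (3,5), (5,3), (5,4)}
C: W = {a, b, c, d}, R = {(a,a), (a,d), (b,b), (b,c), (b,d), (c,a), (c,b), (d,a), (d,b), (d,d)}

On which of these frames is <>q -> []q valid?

A

The schema corresponds to partial functionality: forall x forall y forall z (Rxy & Rxz -> y = z).
A: condition met.
B: fails — 2 sees both 1 and 2.
C: fails — a sees both a and d.
Valid on: A.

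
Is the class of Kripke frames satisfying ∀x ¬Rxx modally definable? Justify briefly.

Not modally definable

Modal frame validity is preserved under surjective bounded morphisms.
The 5-cycle (worlds w0,w1,w2,w3,w4 with w0→w1→w2→w3→w4→w0) is irreflexive, and the map sending every world to a single reflexive point • is a surjective bounded morphism (forth: every edge maps to (•,•); back: every world has a successor). So any modal formula valid on the 5-cycle is also valid on the reflexive point, which is not irreflexive.
So the class is not modally definable.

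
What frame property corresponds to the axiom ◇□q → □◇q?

convergence

Suppose ◇□q→□◇q is valid. Take Rxy, Rxz and set V(q)={w : Ryw}. Then □q at y so ◇□q at x, so □◇q at x, so ◇q at z, giving w with Rzw and Ryw.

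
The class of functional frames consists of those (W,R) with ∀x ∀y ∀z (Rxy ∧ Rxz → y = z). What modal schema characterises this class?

This is partial functionality; the standard corresponding axiom is CD: ◇p → □p.
Suppose ◇p→□p is valid. Take Rxy, Rxz and set V(p)={y}. Then ◇p at x, so □p at x, so p at z, i.e. z=y.

◇p → □p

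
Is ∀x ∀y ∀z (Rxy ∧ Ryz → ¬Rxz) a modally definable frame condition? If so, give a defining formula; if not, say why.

Not modally definable

Any modally definable frame class is closed under surjective bounded morphisms.
The 3-cycle (worlds a,b,c with a→b→c→a) is intransitive. Mapping every world to a single reflexive point • is a surjective bounded morphism; the reflexive point is not intransitive (R••∧R•• but R••).
So no modal formula (or set of formulas) defines exactly the intransitive frames.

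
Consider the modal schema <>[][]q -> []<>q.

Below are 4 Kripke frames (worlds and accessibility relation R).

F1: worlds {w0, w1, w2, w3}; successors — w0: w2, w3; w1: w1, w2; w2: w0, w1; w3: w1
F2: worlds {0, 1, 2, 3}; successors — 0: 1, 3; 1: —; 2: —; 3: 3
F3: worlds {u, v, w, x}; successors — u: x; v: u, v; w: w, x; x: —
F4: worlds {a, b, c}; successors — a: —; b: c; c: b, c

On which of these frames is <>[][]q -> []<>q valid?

F4

The schema corresponds to a generalized confluence (Geach) condition: forall x forall y forall z ((xRy & xRz) -> exists w (y R^2 w & zRw)).
F1: fails — w2Rw0, w2Rw0 but no w with w0R²w and w0Rw.
F2: fails — 0R1, 0R1 but no w with 1R²w and 1Rw.
F3: fails — uRx, uRx but no t with xR²t and xRt.
F4: ✓.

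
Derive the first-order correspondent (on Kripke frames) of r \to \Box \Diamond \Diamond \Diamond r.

This is a Sahlqvist (Geach-type) schema ◇^0□^0r → □^1◇^3r.
Minimal-valuation argument: fix x; take any y with xR^0y and any z with xR^1z. Set V(r) to the set of worlds R-reachable from y in exactly 0 steps. Then □^0r holds at y, so the antecedent holds at x; validity forces ◇^3r at z, giving a w with zR^3w and yR^0w.
First-order correspondent: \forall x \forall z (xRz \to \exists w (x = w \wedge z R^3 w)).

\forall x \forall z (xRz \to \exists w (x = w \wedge z R^3 w))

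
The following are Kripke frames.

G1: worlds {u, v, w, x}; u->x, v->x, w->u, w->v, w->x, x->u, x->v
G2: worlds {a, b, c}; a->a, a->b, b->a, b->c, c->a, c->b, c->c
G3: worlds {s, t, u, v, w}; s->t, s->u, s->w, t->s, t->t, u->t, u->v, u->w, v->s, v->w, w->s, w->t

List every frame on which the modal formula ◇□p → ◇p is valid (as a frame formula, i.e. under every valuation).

Frame correspondent (Sahlqvist): ∀x ∀y (xRy → ∃w (yRw ∧ xRw)) — i.e. a generalized confluence (Geach) condition.
G1: fails — uRx but no t with xRt and uRt.
G2: holds.
G3: holds.

G2, G3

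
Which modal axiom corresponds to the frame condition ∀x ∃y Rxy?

This is seriality; the standard corresponding axiom is D: □s → ◇s.
Suppose □s→◇s is valid. At any x set V(s)=W. Then □s at x, so ◇s at x, so x has a successor.

□s → ◇s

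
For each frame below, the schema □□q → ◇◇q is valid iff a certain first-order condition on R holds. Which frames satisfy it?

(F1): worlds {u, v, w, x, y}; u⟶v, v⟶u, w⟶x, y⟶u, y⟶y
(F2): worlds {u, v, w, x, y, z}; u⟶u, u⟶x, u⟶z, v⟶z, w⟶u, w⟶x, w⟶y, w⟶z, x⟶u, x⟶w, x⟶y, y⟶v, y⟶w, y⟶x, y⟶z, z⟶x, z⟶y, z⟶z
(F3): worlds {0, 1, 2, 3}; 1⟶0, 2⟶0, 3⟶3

This is the axiom for a generalized confluence (Geach) condition; its first-order frame correspondent is ∀x ∃w (xR²w ∧ xR²w).
(F1): fails — at w but no t with wR²t and wR²t.
(F2): condition met.
(F3): fails — at 0 but no w with 0R²w and 0R²w.
Valid on: (F2).

(F2)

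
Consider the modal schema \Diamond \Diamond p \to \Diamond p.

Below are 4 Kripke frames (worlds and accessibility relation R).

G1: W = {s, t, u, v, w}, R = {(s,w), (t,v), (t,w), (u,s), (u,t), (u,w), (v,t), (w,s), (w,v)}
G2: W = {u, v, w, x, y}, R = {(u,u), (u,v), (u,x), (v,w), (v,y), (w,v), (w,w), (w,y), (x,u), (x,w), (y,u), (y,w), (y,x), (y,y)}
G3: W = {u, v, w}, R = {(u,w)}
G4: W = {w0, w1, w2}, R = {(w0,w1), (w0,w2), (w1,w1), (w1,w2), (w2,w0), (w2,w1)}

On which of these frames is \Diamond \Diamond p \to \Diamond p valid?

G3

Frame correspondent (Sahlqvist): \forall x \forall y \forall z (Rxy \wedge Ryz \to Rxz) — i.e. transitivity.
G1: fails — Rtv and Rvt but not Rtt.
G2: fails — Ruv and Rvw but not Ruw.
G3: condition met.
G4: fails — Rw1w2 and Rw2w0 but not Rw1w0.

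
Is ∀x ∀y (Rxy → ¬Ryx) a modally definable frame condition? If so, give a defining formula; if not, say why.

If a class were modally definable it would be closed under surjective bounded morphisms (Goldblatt–Thomason).
The 3-cycle (worlds 0,1,2 with 0→1→2→0) is asymmetric. Mapping every world to a single reflexive point • is a surjective bounded morphism, and the reflexive point is not asymmetric (R•• but asymmetry requires ¬R••).
Hence asymmetry is not modally definable.

No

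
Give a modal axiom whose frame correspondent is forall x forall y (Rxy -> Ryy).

A defining formula is □(□p → p) (the T□ axiom).
Suppose □(□p→p) is valid. Take Rxy and set V(p)={w : Ryw}. Then at y, □p holds; since □(□p→p) at x, □p→p at y, so p at y, i.e. Ryy.

□(□p → p)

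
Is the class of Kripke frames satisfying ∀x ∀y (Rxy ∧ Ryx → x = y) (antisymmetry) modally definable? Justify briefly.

If a class were modally definable it would be closed under surjective bounded morphisms (Goldblatt–Thomason).
The 4-cycle (worlds w0,w1,w2,w3 with w0→w1→w2→w3→w0) is antisymmetric. Sending even-indexed worlds to a and odd-indexed worlds to b is a surjective bounded morphism onto the two-world frame with a↔b, which is not antisymmetric.
Hence antisymmetry is not modally definable.

No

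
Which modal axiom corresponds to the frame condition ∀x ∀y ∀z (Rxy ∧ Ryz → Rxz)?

The condition is transitivity. The 4 schema □p → □□p defines it.

□p → □□p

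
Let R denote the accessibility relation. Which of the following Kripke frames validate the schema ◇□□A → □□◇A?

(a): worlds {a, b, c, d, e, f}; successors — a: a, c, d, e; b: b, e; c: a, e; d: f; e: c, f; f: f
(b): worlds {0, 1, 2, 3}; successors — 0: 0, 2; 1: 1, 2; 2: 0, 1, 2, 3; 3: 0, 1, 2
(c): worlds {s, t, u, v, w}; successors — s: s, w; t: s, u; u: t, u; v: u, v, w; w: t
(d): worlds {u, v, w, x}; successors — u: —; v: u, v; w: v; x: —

This is the axiom for a generalized confluence (Geach) condition; its first-order frame correspondent is ∀x ∀y ∀z ((xRy ∧ xR²z) → ∃w (yR²w ∧ zRw)).
(a): fails — aRd, aR²a but no w with dR²w and aRw.
(b): satisfies the condition.
(c): fails — sRw, sR²w but no w* with wR²w* and wRw*.
(d): fails — vRu, vR²u but no t with uR²t and uRt.

(b)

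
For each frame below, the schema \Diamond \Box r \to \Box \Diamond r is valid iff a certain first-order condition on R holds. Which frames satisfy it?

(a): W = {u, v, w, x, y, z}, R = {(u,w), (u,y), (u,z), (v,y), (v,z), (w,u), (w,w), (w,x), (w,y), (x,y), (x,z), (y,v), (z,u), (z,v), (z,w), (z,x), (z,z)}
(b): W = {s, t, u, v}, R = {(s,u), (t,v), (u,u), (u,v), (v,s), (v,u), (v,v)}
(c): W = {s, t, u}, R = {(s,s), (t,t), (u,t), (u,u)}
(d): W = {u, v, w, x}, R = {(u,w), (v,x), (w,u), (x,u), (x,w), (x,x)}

The schema corresponds to convergence: \forall x \forall y \forall z (Rxy \wedge Rxz \to \exists w (Ryw \wedge Rzw)).
(a): fails — Ruw and Ruy but w and y have no common successor.
(b): holds.
(c): holds.
(d): fails — Rxw and Rxu but w and u have no common successor.
Valid on: (b), (c).

(b), (c)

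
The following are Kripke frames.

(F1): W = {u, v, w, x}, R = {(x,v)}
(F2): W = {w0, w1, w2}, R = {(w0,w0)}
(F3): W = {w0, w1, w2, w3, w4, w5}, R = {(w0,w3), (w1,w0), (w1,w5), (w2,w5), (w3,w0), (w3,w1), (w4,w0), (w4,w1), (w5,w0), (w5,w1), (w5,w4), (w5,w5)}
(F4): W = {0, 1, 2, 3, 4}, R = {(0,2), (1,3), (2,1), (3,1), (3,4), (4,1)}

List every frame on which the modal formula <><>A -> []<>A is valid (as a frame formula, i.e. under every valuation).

This is the axiom for a generalized confluence (Geach) condition; its first-order frame correspondent is forall x forall y forall z ((x R^2 y & xRz) -> exists w (y = w & zRw)).
(F1): holds.
(F2): holds.
(F3): fails — w1R²w0, w1Rw0 but no w with w0=w and w0Rw.
(F4): fails — 3R²1, 3R1 but no w with 1=w and 1Rw.

(F1), (F2)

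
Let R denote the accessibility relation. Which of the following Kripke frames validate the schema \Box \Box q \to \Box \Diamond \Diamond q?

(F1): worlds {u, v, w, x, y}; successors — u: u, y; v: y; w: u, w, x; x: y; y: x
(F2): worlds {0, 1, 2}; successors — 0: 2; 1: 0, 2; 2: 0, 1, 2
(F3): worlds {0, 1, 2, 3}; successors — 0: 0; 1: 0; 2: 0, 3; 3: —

The schema corresponds to a generalized confluence (Geach) condition: \forall x \forall z (xRz \to \exists w (x R^2 w \wedge z R^2 w)).
(F1): fails — vRy but no t with vR²t and yR²t.
(F2): satisfies the condition.
(F3): fails — 2R3 but no w with 2R²w and 3R²w.

(F2)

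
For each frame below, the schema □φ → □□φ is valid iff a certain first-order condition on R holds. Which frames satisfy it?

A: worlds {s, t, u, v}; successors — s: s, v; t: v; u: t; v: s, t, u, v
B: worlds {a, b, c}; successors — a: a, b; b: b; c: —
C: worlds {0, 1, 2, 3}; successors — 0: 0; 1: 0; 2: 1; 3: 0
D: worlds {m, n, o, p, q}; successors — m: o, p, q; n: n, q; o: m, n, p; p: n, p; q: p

B

This is the axiom for transitivity; its first-order frame correspondent is ∀x ∀y ∀z (Rxy ∧ Ryz → Rxz).
A: fails — Rtv and Rvt but not Rtt.
B: ✓.
C: fails — R21 and R10 but not R20.
D: fails — Rom and Rmo but not Roo.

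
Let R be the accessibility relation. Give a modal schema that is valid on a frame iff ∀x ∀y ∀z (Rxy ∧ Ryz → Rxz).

This is transitivity; the standard corresponding axiom is 4: □ψ → □□ψ.
Suppose □ψ→□□ψ is valid. Take Rxy, Ryz and set V(ψ)={w : Rxw}. Then □ψ at x, so □□ψ at x, so □ψ at y, so ψ at z, i.e. Rxz.

□ψ → □□ψ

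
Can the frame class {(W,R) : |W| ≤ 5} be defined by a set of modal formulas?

If a class were modally definable it would be closed under disjoint unions (Goldblatt–Thomason).
Any modal formula valid on each of 6 disjoint one-world frames is valid on their disjoint union (validity is preserved under disjoint unions). Each one-world frame has |W|=1≤5, but the union has |W|=6.
So the class is not modally definable.

Not modally definable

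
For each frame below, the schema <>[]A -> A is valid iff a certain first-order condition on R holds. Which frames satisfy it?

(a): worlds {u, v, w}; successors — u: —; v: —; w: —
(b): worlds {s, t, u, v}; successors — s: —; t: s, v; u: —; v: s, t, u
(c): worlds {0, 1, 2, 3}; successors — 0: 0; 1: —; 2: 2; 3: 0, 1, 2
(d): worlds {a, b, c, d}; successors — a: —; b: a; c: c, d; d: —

This is the axiom for symmetry; its first-order frame correspondent is forall x forall y (Rxy -> Ryx).
(a): satisfies the condition.
(b): fails — Rvu but not Ruv.
(c): fails — R32 but not R23.
(d): fails — Rba but not Rab.

(a)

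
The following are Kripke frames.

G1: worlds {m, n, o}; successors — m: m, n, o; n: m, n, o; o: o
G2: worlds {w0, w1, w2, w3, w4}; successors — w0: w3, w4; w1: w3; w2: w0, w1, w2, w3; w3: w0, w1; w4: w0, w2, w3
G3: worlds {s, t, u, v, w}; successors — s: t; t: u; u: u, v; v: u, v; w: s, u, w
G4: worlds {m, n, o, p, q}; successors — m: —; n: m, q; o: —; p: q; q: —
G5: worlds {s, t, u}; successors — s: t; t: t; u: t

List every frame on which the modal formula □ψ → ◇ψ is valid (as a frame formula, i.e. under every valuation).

This is the axiom for seriality; its first-order frame correspondent is ∀x ∃y Rxy.
G1: holds.
G2: holds.
G3: holds.
G4: fails — world m has no successor.
G5: holds.

G1, G2, G3, G5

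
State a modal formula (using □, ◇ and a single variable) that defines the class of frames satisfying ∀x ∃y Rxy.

□r → ◇r

The condition is seriality. The D schema □r → ◇r defines it.
Suppose □r→◇r is valid. At any x set V(r)=W. Then □r at x, so ◇r at x, so x has a successor.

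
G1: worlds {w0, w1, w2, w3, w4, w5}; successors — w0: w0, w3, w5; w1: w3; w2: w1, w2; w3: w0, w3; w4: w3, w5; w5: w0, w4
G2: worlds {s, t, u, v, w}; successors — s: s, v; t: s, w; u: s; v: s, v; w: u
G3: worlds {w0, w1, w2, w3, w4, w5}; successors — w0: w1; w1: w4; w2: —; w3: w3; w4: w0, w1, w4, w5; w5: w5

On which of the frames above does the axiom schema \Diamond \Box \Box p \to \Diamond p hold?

Frame correspondent (Sahlqvist): \forall x \forall y (xRy \to \exists w (y R^2 w \wedge xRw)) — i.e. a generalized confluence (Geach) condition.
G1: fails — w2Rw1 but no w with w1R²w and w2Rw.
G2: fails — wRu but no w* with uR²w* and wRw*.
G3: ✓.
Valid on: G3.

G3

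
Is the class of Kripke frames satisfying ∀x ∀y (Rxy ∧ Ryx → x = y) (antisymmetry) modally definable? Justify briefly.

Not definable by any modal formula

Modal frame validity is preserved under surjective bounded morphisms.
The 6-cycle (worlds a,b,c,d,e,f with a→b→c→d→e→f→a) is antisymmetric. Sending even-indexed worlds to a and odd-indexed worlds to b is a surjective bounded morphism onto the two-world frame with a↔b, which is not antisymmetric.
So no modal formula (or set of formulas) defines exactly the antisymmetric frames.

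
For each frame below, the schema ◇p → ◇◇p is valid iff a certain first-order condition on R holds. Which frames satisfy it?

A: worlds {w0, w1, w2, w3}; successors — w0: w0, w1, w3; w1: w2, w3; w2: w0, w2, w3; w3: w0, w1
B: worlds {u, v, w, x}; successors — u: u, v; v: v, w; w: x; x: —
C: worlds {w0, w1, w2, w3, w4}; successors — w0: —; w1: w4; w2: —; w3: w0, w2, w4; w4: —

A

Frame correspondent (Sahlqvist): ∀x ∀y (xRy → ∃w (y = w ∧ xR²w)) — i.e. a generalized confluence (Geach) condition.
A: satisfies the condition.
B: fails — wRx but no t with x=t and wR²t.
C: fails — w1Rw4 but no w with w4=w and w1R²w.
Valid on: A.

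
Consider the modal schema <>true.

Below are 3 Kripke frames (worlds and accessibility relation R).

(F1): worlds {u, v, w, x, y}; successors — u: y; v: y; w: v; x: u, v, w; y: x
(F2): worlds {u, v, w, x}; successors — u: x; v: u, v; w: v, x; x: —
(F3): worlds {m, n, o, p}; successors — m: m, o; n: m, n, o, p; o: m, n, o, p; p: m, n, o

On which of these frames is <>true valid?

Frame correspondent (Sahlqvist): forall x exists y Rxy — i.e. seriality.
(F1): ✓.
(F2): fails — world x has no successor.
(F3): ✓.

(F1), (F3)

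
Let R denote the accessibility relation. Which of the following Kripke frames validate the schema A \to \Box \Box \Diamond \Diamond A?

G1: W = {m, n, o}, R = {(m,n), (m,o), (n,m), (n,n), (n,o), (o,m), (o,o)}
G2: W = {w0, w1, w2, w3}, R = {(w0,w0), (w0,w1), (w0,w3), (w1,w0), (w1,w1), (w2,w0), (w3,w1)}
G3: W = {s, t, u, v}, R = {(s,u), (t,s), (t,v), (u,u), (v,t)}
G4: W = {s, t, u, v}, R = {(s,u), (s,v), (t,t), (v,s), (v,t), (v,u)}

Frame correspondent (Sahlqvist): \forall x \forall z (x R^2 z \to \exists w (x = w \wedge z R^2 w)) — i.e. a generalized confluence (Geach) condition.
G1: ✓.
G2: fails — w2R²w0 but no w with w2=w and w0R²w.
G3: fails — sR²u but no w with s=w and uR²w.
G4: fails — sR²t but no w with s=w and tR²w.
Valid on: G1.

G1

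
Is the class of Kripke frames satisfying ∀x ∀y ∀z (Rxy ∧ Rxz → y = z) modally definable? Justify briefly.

Yes — defined by ◇p → □p

Yes: it is partial functionality, defined by the CD schema ◇p → □p.
Suppose ◇p→□p is valid. Take Rxy, Rxz and set V(p)={y}. Then ◇p at x, so □p at x, so p at z, i.e. z=y.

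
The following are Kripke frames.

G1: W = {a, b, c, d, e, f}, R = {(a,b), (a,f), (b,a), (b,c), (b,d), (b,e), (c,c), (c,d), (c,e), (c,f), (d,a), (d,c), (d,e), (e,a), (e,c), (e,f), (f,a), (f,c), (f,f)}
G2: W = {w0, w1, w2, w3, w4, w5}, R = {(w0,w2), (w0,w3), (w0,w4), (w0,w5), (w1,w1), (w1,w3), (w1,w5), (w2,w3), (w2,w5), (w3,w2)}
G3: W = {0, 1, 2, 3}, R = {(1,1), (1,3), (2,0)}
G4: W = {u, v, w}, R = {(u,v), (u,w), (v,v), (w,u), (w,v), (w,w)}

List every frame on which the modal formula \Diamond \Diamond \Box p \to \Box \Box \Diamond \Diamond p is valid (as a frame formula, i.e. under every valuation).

This is the axiom for a generalized confluence (Geach) condition; its first-order frame correspondent is \forall x \forall y \forall z ((x R^2 y \wedge x R^2 z) \to \exists w (yRw \wedge z R^2 w)).
G1: satisfies the condition.
G2: fails — w0R²w2, w0R²w2 but no w with w2Rw and w2R²w.
G3: fails — 1R²1, 1R²3 but no w with 1Rw and 3R²w.
G4: satisfies the condition.

G1, G4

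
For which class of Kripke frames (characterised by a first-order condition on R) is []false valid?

Emptiness of R

□⊥ is valid iff no world has any successor (otherwise □⊥ fails at any world with one).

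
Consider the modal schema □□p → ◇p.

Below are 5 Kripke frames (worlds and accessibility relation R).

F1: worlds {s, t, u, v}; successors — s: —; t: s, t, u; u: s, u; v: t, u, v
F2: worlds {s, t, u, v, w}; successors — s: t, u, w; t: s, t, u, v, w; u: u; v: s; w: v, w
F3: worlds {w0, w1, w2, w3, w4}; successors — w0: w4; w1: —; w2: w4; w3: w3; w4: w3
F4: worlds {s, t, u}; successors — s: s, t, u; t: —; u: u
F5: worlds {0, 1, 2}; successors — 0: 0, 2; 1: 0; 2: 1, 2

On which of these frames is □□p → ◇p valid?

The schema corresponds to a generalized confluence (Geach) condition: ∀x ∃w (xR²w ∧ xRw).
F1: fails — at s but no w with sR²w and sRw.
F2: fails — at v but no w* with vR²w* and vRw*.
F3: fails — at w0 but no w with w0R²w and w0Rw.
F4: fails — at t but no w with tR²w and tRw.
F5: satisfies the condition.

F5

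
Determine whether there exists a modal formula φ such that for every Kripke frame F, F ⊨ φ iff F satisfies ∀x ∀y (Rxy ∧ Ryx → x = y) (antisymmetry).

Any modally definable frame class is closed under surjective bounded morphisms.
The 4-cycle (worlds 0,1,2,3 with 0→1→2→3→0) is antisymmetric. Sending even-indexed worlds to • and odd-indexed worlds to ∘ is a surjective bounded morphism onto the two-world frame with •↔∘, which is not antisymmetric.
So no modal formula (or set of formulas) defines exactly the antisymmetric frames.

No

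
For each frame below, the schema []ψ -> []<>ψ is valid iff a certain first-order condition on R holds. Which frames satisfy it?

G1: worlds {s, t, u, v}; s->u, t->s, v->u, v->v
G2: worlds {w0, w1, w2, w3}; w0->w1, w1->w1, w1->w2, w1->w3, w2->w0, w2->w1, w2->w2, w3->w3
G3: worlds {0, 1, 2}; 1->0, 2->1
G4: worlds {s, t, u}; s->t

G2

The schema corresponds to a generalized confluence (Geach) condition: forall x forall z (xRz -> exists w (xRw & zRw)).
G1: fails — sRu but no w with sRw and uRw.
G2: ✓.
G3: fails — 1R0 but no w with 1Rw and 0Rw.
G4: fails — sRt but no w with sRw and tRw.
Valid on: G2.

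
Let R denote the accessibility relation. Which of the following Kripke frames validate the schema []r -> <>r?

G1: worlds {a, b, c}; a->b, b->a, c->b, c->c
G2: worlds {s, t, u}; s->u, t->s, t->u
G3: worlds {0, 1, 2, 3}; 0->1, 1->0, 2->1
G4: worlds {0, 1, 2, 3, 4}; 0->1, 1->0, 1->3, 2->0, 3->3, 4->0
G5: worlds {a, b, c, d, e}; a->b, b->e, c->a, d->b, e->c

Frame correspondent (Sahlqvist): forall x exists y Rxy — i.e. seriality.
G1: ✓.
G2: fails — world u has no successor.
G3: fails — world 3 has no successor.
G4: ✓.
G5: ✓.
Valid on: G1, G4, G5.

G1, G4, G5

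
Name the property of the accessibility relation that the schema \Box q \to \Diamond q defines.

seriality: \forall x \exists y Rxy

This schema is the D axiom.
Its frame correspondent is seriality — \forall x \exists y Rxy.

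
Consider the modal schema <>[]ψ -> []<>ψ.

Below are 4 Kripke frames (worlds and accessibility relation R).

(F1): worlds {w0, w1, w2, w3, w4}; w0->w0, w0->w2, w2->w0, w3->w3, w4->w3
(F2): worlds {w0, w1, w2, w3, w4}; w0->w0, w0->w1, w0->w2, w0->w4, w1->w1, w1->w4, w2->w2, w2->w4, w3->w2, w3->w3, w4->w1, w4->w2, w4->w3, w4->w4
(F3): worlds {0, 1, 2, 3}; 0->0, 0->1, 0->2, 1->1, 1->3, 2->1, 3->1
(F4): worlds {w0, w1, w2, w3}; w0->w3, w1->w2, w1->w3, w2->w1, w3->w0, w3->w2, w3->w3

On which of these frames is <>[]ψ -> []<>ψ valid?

This is the axiom for convergence; its first-order frame correspondent is forall x forall y forall z (Rxy & Rxz -> exists w (Ryw & Rzw)).
(F1): holds.
(F2): fails — Rw4w1 and Rw4w3 but w1 and w3 have no common successor.
(F3): holds.
(F4): fails — Rw1w2 and Rw1w3 but w2 and w3 have no common successor.
Valid on: (F1), (F3).

(F1), (F3)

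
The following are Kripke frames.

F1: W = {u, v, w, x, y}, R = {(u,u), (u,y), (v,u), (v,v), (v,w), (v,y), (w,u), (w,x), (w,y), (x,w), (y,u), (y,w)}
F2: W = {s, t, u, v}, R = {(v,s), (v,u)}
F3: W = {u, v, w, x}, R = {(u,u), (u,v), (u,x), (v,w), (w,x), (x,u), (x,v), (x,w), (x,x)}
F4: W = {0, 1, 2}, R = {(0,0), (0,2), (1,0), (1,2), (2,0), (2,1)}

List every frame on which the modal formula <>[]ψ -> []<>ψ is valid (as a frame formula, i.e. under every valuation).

F4

Frame correspondent (Sahlqvist): forall x forall y forall z (Rxy & Rxz -> exists w (Ryw & Rzw)) — i.e. convergence.
F1: fails — Rwu and Rwx but u and x have no common successor.
F2: fails — Rvu and Rvu but u and u have no common successor.
F3: fails — Ruv and Ruu but v and u have no common successor.
F4: condition met.
Valid on: F4.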